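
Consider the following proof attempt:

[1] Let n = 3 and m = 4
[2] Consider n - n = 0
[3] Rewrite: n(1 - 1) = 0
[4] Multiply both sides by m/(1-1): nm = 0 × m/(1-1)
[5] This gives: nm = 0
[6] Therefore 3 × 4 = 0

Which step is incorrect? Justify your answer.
Step 4: Multiply both sides by m/(1-1): nm = 0 × m/(1-1)

Step 4 multiplies both sides by m/(1-1). However, 1-1 = 0, so this is multiplication by m/0, which is undefined. We cannot multiply by an undefined expression.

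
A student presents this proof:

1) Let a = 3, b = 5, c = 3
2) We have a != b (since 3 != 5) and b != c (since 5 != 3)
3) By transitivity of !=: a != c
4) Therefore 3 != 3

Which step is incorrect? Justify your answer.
Step 3: By transitivity of !=: a != c

Step 3 incorrectly applies transitivity to the '!=' relation. Transitivity states: if a R b and b R c, then a R c. However, '!=' is not transitive. Counterexample: 3 != 5 and 5 != 3, but 3 = 3 (both equal 3). Transitivity holds for relations like <, <=, =, but not for !=.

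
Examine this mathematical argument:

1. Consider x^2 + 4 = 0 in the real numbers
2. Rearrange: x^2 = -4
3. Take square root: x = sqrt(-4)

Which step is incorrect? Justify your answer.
Step 3: Take square root: x = sqrt(-4)

Step 3 takes the square root of -4, which is negative. In the real number system, the square root of a negative number is undefined. The equation x^2 + 4 = 0 has no real solutions. Square roots of negative numbers only exist in the complex numbers.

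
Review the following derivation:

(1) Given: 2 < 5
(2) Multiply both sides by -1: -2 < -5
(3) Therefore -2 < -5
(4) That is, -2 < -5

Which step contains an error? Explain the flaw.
Step 2: Multiply both sides by -1: -2 < -5

Step 2 multiplies both sides by -1 but fails to reverse the inequality sign. When multiplying (or dividing) an inequality by a negative number, the direction must be reversed. Since 2 < 5, we should get -2 > -5, i.e., -2 > -5.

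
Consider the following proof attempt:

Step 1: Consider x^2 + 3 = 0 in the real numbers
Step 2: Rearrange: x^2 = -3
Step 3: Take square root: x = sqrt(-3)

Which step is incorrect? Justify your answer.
Step 3: Take square root: x = sqrt(-3)

Step 3 takes the square root of -3, which is negative. In the real number system, the square root of a negative number is undefined. The equation x^2 + 3 = 0 has no real solutions. Square roots of negative numbers only exist in the complex numbers.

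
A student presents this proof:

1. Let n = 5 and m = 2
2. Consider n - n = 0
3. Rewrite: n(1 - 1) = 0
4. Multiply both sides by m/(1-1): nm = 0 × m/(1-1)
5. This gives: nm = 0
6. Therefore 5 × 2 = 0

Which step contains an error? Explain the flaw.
Step 4: Multiply both sides by m/(1-1): nm = 0 × m/(1-1)

Step 4 multiplies both sides by m/(1-1). However, 1-1 = 0, so this is multiplication by m/0, which is undefined. We cannot multiply by an undefined expression.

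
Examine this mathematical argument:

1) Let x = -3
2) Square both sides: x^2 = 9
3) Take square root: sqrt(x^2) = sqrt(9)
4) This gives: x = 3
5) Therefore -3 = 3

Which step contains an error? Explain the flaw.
Step 4: This gives: x = 3

Step 4 incorrectly states that sqrt(x^2) = x. The correct identity is sqrt(x^2) = |x|. Since x = -3 < 0, we have sqrt(x^2) = |-3| = 3, not x = -3.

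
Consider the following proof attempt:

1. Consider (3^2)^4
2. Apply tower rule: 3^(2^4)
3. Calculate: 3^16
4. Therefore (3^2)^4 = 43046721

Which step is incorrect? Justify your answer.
Step 2: Apply tower rule: 3^(2^4)

Step 2 incorrectly states that (a^b)^c = a^(b^c). The correct rule is (a^b)^c = a^(b×c). The actual value is (3^2)^4 = 3^8 = 6561, not 3^16 = 43046721.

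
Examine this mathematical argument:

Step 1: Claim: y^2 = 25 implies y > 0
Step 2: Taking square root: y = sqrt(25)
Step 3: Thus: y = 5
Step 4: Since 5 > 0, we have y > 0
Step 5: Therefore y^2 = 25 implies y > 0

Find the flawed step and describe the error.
Step 2: Taking square root: y = sqrt(25)

Step 2 takes the square root and assumes the positive root only. The equation y^2 = 25 actually has two solutions: y = 5 and y = -5. The proof silently assumes y > 0 without justification, then uses this assumption to conclude y > 0, which is circular. The counterexample y = -5 shows the claim is false.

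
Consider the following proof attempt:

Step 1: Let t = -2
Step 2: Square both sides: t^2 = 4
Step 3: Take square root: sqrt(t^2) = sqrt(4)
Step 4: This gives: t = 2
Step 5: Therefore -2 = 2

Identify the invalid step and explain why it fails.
Step 4: This gives: t = 2

Step 4 incorrectly states that sqrt(t^2) = t. The correct identity is sqrt(t^2) = |t|. Since t = -2 < 0, we have sqrt(t^2) = |-2| = 2, not t = -2.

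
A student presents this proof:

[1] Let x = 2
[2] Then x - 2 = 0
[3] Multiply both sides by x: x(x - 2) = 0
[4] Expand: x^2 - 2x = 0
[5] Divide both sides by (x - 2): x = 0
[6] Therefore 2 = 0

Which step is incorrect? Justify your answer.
Step 5: Divide both sides by (x - 2): x = 0

Step 5 divides both sides by (x - 2). However, since x = 2, we have (x - 2) = 0. Division by zero is undefined, making this step invalid.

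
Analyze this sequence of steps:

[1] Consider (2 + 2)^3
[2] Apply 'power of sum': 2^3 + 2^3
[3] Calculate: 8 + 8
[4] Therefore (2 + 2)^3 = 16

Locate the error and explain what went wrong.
Step 2: Apply 'power of sum': 2^3 + 2^3

Step 2 incorrectly applies a non-existent rule '(a+b)^n = a^n + b^n'. This is false in general. The correct expansion uses the binomial theorem. The actual value is (2 + 2)^3 = 4^3 = 64, not 16.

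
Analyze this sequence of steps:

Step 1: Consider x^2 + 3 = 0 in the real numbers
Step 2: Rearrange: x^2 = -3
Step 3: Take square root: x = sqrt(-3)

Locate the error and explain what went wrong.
Step 3: Take square root: x = sqrt(-3)

Step 3 takes the square root of -3, which is negative. In the real number system, the square root of a negative number is undefined. The equation x^2 + 3 = 0 has no real solutions. Square roots of negative numbers only exist in the complex numbers.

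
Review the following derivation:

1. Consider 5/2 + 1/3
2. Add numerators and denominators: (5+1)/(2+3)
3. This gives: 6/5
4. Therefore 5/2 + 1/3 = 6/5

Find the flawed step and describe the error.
Step 2: Add numerators and denominators: (5+1)/(2+3)

Step 2 incorrectly adds fractions by separately adding numerators and denominators. This is wrong. The correct method requires a common denominator: 5/2 + 1/3 = (5×3 + 1×2)/(2×3) = 17/6 = 17/6. The method used gives 6/5, which is different.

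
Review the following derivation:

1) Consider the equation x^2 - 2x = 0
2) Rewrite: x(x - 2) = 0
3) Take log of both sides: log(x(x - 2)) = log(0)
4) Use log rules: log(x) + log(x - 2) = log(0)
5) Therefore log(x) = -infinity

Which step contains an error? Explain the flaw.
Step 3: Take log of both sides: log(x(x - 2)) = log(0)

Step 3 takes the logarithm of both sides, resulting in log(0) on the right side. The logarithm is only defined for positive numbers; log(0) is undefined (approaches negative infinity). This operation is invalid.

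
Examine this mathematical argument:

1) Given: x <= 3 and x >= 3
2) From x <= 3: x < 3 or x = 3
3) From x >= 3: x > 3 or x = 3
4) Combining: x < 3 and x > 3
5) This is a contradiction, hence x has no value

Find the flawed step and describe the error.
Step 4: Combining: x < 3 and x > 3

Step 4 incorrectly combines the conditions. From x <= 3 and x >= 3, the intersection is x = 3. The error treats the 'or' cases as 'and' requirements. The correct conclusion is that x = 3 is the unique solution, not that no solution exists.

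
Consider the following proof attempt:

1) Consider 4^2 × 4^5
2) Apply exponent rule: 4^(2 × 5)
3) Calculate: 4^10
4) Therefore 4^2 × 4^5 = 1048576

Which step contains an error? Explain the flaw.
Step 2: Apply exponent rule: 4^(2 × 5)

Step 2 incorrectly states that a^b × a^c = a^(b×c). The correct rule is a^b × a^c = a^(b+c). The actual value is 4^2 × 4^5 = 4^7 = 16384, not 4^10 = 1048576.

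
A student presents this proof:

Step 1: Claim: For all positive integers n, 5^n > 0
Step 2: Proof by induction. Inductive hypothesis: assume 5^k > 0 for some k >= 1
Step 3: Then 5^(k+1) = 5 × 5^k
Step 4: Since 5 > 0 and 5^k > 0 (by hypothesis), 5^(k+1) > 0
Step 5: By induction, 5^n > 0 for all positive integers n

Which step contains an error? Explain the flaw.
Step 5: By induction, 5^n > 0 for all positive integers n

Step 5 concludes the proof by induction, but no base case was ever established. A valid induction proof requires: (1) a base case proving 5^1 > 0, and (2) an inductive step showing IF 5^k > 0 THEN 5^(k+1) > 0. Steps 2-4 correctly establish the inductive step, but without the base case the conclusion in step 5 does not follow.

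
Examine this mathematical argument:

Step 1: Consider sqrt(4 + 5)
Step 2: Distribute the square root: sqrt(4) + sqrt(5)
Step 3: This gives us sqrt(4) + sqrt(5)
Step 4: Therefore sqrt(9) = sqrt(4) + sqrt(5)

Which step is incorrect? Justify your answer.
Step 2: Distribute the square root: sqrt(4) + sqrt(5)

Step 2 incorrectly 'distributes' the square root over addition. The square root function does not distribute: sqrt(a + b) ≠ sqrt(a) + sqrt(b). In fact, sqrt(4 + 5) = sqrt(9) ≈ 3.0000, while sqrt(4) + sqrt(5) ≈ 4.2361.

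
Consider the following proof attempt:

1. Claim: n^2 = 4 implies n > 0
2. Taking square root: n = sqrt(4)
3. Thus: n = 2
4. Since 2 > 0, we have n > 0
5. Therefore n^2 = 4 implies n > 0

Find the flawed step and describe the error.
Step 2: Taking square root: n = sqrt(4)

Step 2 takes the square root and assumes the positive root only. The equation n^2 = 4 actually has two solutions: n = 2 and n = -2. The proof silently assumes n > 0 without justification, then uses this assumption to conclude n > 0, which is circular. The counterexample n = -2 shows the claim is false.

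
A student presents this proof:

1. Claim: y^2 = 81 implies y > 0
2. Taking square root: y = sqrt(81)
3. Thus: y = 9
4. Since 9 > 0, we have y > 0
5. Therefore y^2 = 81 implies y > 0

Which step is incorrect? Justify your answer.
Step 2: Taking square root: y = sqrt(81)

Step 2 takes the square root and assumes the positive root only. The equation y^2 = 81 actually has two solutions: y = 9 and y = -9. The proof silently assumes y > 0 without justification, then uses this assumption to conclude y > 0, which is circular. The counterexample y = -9 shows the claim is false.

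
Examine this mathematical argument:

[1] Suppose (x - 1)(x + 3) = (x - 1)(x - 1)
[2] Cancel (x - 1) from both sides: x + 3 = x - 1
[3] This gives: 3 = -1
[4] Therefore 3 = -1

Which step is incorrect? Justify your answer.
Step 2: Cancel (x - 1) from both sides: x + 3 = x - 1

Step 2 cancels (x - 1) from both sides. This is only valid if (x - 1) ≠ 0, i.e., x ≠ 1. When x = 1, both sides equal zero regardless of the other factors. The correct approach requires considering x = 1 as a separate case.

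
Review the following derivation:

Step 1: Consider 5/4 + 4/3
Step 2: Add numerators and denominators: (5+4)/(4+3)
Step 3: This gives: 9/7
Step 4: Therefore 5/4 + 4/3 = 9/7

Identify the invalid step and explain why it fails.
Step 2: Add numerators and denominators: (5+4)/(4+3)

Step 2 incorrectly adds fractions by separately adding numerators and denominators. This is wrong. The correct method requires a common denominator: 5/4 + 4/3 = (5×3 + 4×4)/(4×3) = 31/12 = 31/12. The method used gives 9/7, which is different.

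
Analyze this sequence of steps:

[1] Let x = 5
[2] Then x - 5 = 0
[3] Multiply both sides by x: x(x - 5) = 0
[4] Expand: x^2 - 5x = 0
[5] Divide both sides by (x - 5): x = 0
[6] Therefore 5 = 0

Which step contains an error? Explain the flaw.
Step 5: Divide both sides by (x - 5): x = 0

Step 5 divides both sides by (x - 5). However, since x = 5, we have (x - 5) = 0. Division by zero is undefined, making this step invalid.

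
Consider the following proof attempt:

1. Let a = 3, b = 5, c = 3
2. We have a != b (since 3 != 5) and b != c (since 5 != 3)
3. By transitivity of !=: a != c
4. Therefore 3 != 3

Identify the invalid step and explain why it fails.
Step 3: By transitivity of !=: a != c

Step 3 incorrectly applies transitivity to the '!=' relation. Transitivity states: if a R b and b R c, then a R c. However, '!=' is not transitive. Counterexample: 3 != 5 and 5 != 3, but 3 = 3 (both equal 3). Transitivity holds for relations like <, <=, =, but not for !=.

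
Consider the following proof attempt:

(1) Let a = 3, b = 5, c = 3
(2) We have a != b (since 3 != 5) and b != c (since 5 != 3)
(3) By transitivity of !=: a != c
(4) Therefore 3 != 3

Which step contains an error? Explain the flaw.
Step 3: By transitivity of !=: a != c

Step 3 incorrectly applies transitivity to the '!=' relation. Transitivity states: if a R b and b R c, then a R c. However, '!=' is not transitive. Counterexample: 3 != 5 and 5 != 3, but 3 = 3 (both equal 3). Transitivity holds for relations like <, <=, =, but not for !=.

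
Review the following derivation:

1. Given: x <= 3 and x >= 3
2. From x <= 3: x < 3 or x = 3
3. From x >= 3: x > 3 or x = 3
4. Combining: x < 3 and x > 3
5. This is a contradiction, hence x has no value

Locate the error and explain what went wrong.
Step 4: Combining: x < 3 and x > 3

Step 4 incorrectly combines the conditions. From x <= 3 and x >= 3, the intersection is x = 3. The error treats the 'or' cases as 'and' requirements. The correct conclusion is that x = 3 is the unique solution, not that no solution exists.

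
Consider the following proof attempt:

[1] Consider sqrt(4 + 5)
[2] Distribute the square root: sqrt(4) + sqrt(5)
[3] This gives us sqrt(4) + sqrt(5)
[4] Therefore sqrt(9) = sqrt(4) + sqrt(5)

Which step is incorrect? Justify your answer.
Step 2: Distribute the square root: sqrt(4) + sqrt(5)

Step 2 incorrectly 'distributes' the square root over addition. The square root function does not distribute: sqrt(a + b) ≠ sqrt(a) + sqrt(b). In fact, sqrt(4 + 5) = sqrt(9) ≈ 3.0000, while sqrt(4) + sqrt(5) ≈ 4.2361.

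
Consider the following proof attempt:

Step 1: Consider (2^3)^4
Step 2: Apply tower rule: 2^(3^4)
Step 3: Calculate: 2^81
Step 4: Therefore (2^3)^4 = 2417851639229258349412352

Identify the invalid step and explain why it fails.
Step 2: Apply tower rule: 2^(3^4)

Step 2 incorrectly states that (a^b)^c = a^(b^c). The correct rule is (a^b)^c = a^(b×c). The actual value is (2^3)^4 = 2^12 = 4096, not 2^81 = 2417851639229258349412352.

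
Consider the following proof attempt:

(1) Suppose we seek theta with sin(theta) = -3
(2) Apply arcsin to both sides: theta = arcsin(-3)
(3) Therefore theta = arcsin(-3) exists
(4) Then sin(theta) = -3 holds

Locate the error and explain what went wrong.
Step 2: Apply arcsin to both sides: theta = arcsin(-3)

Step 2 applies arcsin to -3. However, arcsin(x) is only defined for x in [-1, 1] because sin(theta) can only produce values in that range. Since |-3| > 1, arcsin(-3) is undefined. There is no angle whose sine equals -3.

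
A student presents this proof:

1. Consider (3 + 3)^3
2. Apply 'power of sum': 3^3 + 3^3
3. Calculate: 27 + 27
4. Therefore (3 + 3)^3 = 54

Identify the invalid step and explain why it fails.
Step 2: Apply 'power of sum': 3^3 + 3^3

Step 2 incorrectly applies a non-existent rule '(a+b)^n = a^n + b^n'. This is false in general. The correct expansion uses the binomial theorem. The actual value is (3 + 3)^3 = 6^3 = 216, not 54.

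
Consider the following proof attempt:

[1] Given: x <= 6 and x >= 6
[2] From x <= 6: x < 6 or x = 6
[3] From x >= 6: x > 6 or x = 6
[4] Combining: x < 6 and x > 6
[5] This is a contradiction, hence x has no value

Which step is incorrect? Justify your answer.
Step 4: Combining: x < 6 and x > 6

Step 4 incorrectly combines the conditions. From x <= 6 and x >= 6, the intersection is x = 6. The error treats the 'or' cases as 'and' requirements. The correct conclusion is that x = 6 is the unique solution, not that no solution exists.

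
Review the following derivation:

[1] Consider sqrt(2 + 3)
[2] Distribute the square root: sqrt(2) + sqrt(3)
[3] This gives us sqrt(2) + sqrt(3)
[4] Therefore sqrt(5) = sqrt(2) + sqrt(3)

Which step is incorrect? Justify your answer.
Step 2: Distribute the square root: sqrt(2) + sqrt(3)

Step 2 incorrectly 'distributes' the square root over addition. The square root function does not distribute: sqrt(a + b) ≠ sqrt(a) + sqrt(b). In fact, sqrt(2 + 3) = sqrt(5) ≈ 2.2361, while sqrt(2) + sqrt(3) ≈ 3.1463.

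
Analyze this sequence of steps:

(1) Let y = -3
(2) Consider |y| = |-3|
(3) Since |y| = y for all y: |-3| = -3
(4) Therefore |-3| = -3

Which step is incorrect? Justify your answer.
Step 3: Since |y| = y for all y: |-3| = -3

Step 3 incorrectly states that |y| = y for all y. The correct definition is |y| = y when y >= 0, and |y| = -y when y < 0. Since -3 < 0, we have |-3| = -(-3) = 3, not -3.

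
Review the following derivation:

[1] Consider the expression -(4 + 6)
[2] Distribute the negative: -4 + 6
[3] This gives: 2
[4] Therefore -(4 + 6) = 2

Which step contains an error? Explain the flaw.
Step 2: Distribute the negative: -4 + 6

Step 2 incorrectly distributes the negative sign. The correct distribution is -(4 + 6) = -4 - 6 = -10. The negative must be applied to both terms, not just the first. The error treats -(4 + 6) as -4 + 6, which equals 2 instead of -10.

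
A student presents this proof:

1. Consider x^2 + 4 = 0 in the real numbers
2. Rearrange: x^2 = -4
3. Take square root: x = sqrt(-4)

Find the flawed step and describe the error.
Step 3: Take square root: x = sqrt(-4)

Step 3 takes the square root of -4, which is negative. In the real number system, the square root of a negative number is undefined. The equation x^2 + 4 = 0 has no real solutions. Square roots of negative numbers only exist in the complex numbers.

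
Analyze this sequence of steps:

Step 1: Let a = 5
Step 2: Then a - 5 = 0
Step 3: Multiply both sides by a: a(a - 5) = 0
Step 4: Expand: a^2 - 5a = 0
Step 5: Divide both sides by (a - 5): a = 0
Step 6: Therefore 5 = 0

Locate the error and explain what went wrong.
Step 5: Divide both sides by (a - 5): a = 0

Step 5 divides both sides by (a - 5). However, since a = 5, we have (a - 5) = 0. Division by zero is undefined, making this step invalid.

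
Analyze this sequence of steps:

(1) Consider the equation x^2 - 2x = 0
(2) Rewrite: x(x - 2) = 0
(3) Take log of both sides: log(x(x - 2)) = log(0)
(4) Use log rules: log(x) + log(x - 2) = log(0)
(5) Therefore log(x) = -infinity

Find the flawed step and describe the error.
Step 3: Take log of both sides: log(x(x - 2)) = log(0)

Step 3 takes the logarithm of both sides, resulting in log(0) on the right side. The logarithm is only defined for positive numbers; log(0) is undefined (approaches negative infinity). This operation is invalid.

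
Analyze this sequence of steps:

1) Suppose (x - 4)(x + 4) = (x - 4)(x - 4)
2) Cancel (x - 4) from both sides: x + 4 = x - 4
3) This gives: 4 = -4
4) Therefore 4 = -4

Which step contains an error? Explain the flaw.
Step 2: Cancel (x - 4) from both sides: x + 4 = x - 4

Step 2 cancels (x - 4) from both sides. This is only valid if (x - 4) ≠ 0, i.e., x ≠ 4. When x = 4, both sides equal zero regardless of the other factors. The correct approach requires considering x = 4 as a separate case.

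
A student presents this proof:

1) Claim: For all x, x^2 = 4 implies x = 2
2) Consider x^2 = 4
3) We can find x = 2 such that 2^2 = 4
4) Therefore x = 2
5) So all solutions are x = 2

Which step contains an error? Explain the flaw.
Step 4: Therefore x = 2

Step 4 incorrectly concludes that x = 2 is the only solution. The proof shows that x = 2 is A solution (existence), but does not show it is the ONLY solution (uniqueness). In fact, x = -2 is also a solution since (-2)^2 = 4. Finding one solution doesn't prove there are no others.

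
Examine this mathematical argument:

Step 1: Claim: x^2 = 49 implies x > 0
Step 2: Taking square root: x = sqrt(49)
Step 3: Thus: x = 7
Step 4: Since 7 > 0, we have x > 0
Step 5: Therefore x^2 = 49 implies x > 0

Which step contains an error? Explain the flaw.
Step 2: Taking square root: x = sqrt(49)

Step 2 takes the square root and assumes the positive root only. The equation x^2 = 49 actually has two solutions: x = 7 and x = -7. The proof silently assumes x > 0 without justification, then uses this assumption to conclude x > 0, which is circular. The counterexample x = -7 shows the claim is false.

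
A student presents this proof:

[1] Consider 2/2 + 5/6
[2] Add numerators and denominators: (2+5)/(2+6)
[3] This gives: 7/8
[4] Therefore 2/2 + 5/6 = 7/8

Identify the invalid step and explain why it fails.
Step 2: Add numerators and denominators: (2+5)/(2+6)

Step 2 incorrectly adds fractions by separately adding numerators and denominators. This is wrong. The correct method requires a common denominator: 2/2 + 5/6 = (2×6 + 5×2)/(2×6) = 22/12 = 11/6. The method used gives 7/8, which is different.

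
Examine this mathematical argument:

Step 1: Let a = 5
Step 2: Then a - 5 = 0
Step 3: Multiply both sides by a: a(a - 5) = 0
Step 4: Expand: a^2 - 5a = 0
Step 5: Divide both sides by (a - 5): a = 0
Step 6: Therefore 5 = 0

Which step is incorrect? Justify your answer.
Step 5: Divide both sides by (a - 5): a = 0

Step 5 divides both sides by (a - 5). However, since a = 5, we have (a - 5) = 0. Division by zero is undefined, making this step invalid.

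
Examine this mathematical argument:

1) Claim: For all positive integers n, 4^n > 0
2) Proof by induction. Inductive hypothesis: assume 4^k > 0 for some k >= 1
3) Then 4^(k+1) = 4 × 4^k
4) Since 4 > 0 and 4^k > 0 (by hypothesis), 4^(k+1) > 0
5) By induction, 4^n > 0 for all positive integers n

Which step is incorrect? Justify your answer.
Step 5: By induction, 4^n > 0 for all positive integers n

Step 5 concludes the proof by induction, but no base case was ever established. A valid induction proof requires: (1) a base case proving 4^1 > 0, and (2) an inductive step showing IF 4^k > 0 THEN 4^(k+1) > 0. Steps 2-4 correctly establish the inductive step, but without the base case the conclusion in step 5 does not follow.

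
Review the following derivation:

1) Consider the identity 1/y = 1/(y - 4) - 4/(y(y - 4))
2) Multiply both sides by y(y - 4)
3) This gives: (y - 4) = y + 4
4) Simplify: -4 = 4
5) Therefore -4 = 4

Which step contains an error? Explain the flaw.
Step 3: This gives: (y - 4) = y + 4

Step 3 makes a sign error when clearing denominators. Multiplying -4/(y(y - 4)) by y(y - 4) gives -4, not +4. The correct result is (y - 4) = y - 4, which is trivially true, not (y - 4) = y + 4. (Step 1 is a valid identity: 1/(y - 4) - 4/(y(y - 4)) = (y - 4)/(y(y - 4)) = 1/y.)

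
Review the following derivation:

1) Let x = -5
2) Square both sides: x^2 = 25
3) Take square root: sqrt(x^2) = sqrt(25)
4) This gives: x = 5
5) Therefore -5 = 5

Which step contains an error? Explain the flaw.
Step 4: This gives: x = 5

Step 4 incorrectly states that sqrt(x^2) = x. The correct identity is sqrt(x^2) = |x|. Since x = -5 < 0, we have sqrt(x^2) = |-5| = 5, not x = -5.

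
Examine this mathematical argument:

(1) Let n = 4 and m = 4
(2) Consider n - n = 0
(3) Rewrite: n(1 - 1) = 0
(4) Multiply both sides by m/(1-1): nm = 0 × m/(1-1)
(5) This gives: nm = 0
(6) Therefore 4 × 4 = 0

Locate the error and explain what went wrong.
Step 4: Multiply both sides by m/(1-1): nm = 0 × m/(1-1)

Step 4 multiplies both sides by m/(1-1). However, 1-1 = 0, so this is multiplication by m/0, which is undefined. We cannot multiply by an undefined expression.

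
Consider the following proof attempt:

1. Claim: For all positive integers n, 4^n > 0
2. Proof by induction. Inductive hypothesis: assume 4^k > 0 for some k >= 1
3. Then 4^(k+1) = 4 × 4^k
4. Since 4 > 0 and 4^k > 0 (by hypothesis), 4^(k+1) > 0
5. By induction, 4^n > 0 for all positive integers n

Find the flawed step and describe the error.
Step 5: By induction, 4^n > 0 for all positive integers n

Step 5 concludes the proof by induction, but no base case was ever established. A valid induction proof requires: (1) a base case proving 4^1 > 0, and (2) an inductive step showing IF 4^k > 0 THEN 4^(k+1) > 0. Steps 2-4 correctly establish the inductive step, but without the base case the conclusion in step 5 does not follow.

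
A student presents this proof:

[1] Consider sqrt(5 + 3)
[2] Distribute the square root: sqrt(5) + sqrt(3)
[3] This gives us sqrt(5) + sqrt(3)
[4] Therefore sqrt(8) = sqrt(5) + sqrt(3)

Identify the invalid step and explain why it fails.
Step 2: Distribute the square root: sqrt(5) + sqrt(3)

Step 2 incorrectly 'distributes' the square root over addition. The square root function does not distribute: sqrt(a + b) ≠ sqrt(a) + sqrt(b). In fact, sqrt(5 + 3) = sqrt(8) ≈ 2.8284, while sqrt(5) + sqrt(3) ≈ 3.9681.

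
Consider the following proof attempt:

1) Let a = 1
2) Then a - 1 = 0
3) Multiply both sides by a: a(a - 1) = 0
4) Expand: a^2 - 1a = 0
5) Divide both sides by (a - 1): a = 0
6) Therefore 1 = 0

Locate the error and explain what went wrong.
Step 5: Divide both sides by (a - 1): a = 0

Step 5 divides both sides by (a - 1). However, since a = 1, we have (a - 1) = 0. Division by zero is undefined, making this step invalid.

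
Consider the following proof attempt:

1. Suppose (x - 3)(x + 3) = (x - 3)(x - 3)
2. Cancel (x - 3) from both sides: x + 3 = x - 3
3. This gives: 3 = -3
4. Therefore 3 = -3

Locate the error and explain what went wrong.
Step 2: Cancel (x - 3) from both sides: x + 3 = x - 3

Step 2 cancels (x - 3) from both sides. This is only valid if (x - 3) ≠ 0, i.e., x ≠ 3. When x = 3, both sides equal zero regardless of the other factors. The correct approach requires considering x = 3 as a separate case.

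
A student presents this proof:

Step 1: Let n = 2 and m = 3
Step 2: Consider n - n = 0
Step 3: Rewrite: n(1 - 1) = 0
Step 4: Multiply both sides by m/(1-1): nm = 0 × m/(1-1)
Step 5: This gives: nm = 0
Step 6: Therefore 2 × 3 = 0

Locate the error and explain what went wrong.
Step 4: Multiply both sides by m/(1-1): nm = 0 × m/(1-1)

Step 4 multiplies both sides by m/(1-1). However, 1-1 = 0, so this is multiplication by m/0, which is undefined. We cannot multiply by an undefined expression.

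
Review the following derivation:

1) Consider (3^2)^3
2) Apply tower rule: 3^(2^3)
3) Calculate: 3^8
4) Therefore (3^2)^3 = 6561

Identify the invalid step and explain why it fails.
Step 2: Apply tower rule: 3^(2^3)

Step 2 incorrectly states that (a^b)^c = a^(b^c). The correct rule is (a^b)^c = a^(b×c). The actual value is (3^2)^3 = 3^6 = 729, not 3^8 = 6561.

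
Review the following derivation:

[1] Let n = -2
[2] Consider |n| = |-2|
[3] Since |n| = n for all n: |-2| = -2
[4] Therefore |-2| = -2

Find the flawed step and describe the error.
Step 3: Since |n| = n for all n: |-2| = -2

Step 3 incorrectly states that |n| = n for all n. The correct definition is |n| = n when n >= 0, and |n| = -n when n < 0. Since -2 < 0, we have |-2| = -(-2) = 2, not -2.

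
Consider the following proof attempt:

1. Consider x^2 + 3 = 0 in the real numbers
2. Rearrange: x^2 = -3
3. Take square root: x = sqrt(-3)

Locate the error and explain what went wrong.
Step 3: Take square root: x = sqrt(-3)

Step 3 takes the square root of -3, which is negative. In the real number system, the square root of a negative number is undefined. The equation x^2 + 3 = 0 has no real solutions. Square roots of negative numbers only exist in the complex numbers.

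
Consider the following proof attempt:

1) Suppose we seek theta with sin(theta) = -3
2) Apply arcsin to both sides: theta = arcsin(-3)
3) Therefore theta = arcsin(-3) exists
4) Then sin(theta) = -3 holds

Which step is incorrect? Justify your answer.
Step 2: Apply arcsin to both sides: theta = arcsin(-3)

Step 2 applies arcsin to -3. However, arcsin(x) is only defined for x in [-1, 1] because sin(theta) can only produce values in that range. Since |-3| > 1, arcsin(-3) is undefined. There is no angle whose sine equals -3.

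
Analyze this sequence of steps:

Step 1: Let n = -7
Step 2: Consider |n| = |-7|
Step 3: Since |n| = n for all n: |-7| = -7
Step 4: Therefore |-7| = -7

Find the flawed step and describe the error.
Step 3: Since |n| = n for all n: |-7| = -7

Step 3 incorrectly states that |n| = n for all n. The correct definition is |n| = n when n >= 0, and |n| = -n when n < 0. Since -7 < 0, we have |-7| = -(-7) = 7, not -7.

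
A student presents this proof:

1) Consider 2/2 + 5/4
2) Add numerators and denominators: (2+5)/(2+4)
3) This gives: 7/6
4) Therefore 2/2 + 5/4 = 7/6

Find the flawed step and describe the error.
Step 2: Add numerators and denominators: (2+5)/(2+4)

Step 2 incorrectly adds fractions by separately adding numerators and denominators. This is wrong. The correct method requires a common denominator: 2/2 + 5/4 = (2×4 + 5×2)/(2×4) = 18/8 = 9/4. The method used gives 7/6, which is different.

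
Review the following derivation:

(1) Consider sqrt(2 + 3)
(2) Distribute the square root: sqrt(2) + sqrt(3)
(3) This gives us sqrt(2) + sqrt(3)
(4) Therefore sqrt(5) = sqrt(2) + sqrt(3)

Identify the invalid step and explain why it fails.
Step 2: Distribute the square root: sqrt(2) + sqrt(3)

Step 2 incorrectly 'distributes' the square root over addition. The square root function does not distribute: sqrt(a + b) ≠ sqrt(a) + sqrt(b). In fact, sqrt(2 + 3) = sqrt(5) ≈ 2.2361, while sqrt(2) + sqrt(3) ≈ 3.1463.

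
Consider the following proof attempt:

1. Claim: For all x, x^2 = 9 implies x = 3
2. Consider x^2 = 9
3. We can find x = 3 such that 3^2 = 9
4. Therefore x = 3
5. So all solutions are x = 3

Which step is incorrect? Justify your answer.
Step 4: Therefore x = 3

Step 4 incorrectly concludes that x = 3 is the only solution. The proof shows that x = 3 is A solution (existence), but does not show it is the ONLY solution (uniqueness). In fact, x = -3 is also a solution since (-3)^2 = 9. Finding one solution doesn't prove there are no others.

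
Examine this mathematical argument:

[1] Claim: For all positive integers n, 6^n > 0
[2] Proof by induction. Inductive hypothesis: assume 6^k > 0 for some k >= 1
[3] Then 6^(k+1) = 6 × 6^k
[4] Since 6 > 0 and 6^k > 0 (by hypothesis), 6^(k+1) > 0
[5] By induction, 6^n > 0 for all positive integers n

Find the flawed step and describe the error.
Step 5: By induction, 6^n > 0 for all positive integers n

Step 5 concludes the proof by induction, but no base case was ever established. A valid induction proof requires: (1) a base case proving 6^1 > 0, and (2) an inductive step showing IF 6^k > 0 THEN 6^(k+1) > 0. Steps 2-4 correctly establish the inductive step, but without the base case the conclusion in step 5 does not follow.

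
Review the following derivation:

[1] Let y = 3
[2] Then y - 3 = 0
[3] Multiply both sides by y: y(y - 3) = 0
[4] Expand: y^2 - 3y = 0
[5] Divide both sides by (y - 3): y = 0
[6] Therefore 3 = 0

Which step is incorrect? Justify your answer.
Step 5: Divide both sides by (y - 3): y = 0

Step 5 divides both sides by (y - 3). However, since y = 3, we have (y - 3) = 0. Division by zero is undefined, making this step invalid.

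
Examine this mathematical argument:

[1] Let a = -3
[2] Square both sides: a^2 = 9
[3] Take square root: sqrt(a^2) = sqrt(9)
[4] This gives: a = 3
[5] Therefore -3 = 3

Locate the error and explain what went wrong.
Step 4: This gives: a = 3

Step 4 incorrectly states that sqrt(a^2) = a. The correct identity is sqrt(a^2) = |a|. Since a = -3 < 0, we have sqrt(a^2) = |-3| = 3, not a = -3.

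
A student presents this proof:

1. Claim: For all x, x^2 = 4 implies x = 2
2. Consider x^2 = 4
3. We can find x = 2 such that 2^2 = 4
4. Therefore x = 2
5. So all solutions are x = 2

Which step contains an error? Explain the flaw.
Step 4: Therefore x = 2

Step 4 incorrectly concludes that x = 2 is the only solution. The proof shows that x = 2 is A solution (existence), but does not show it is the ONLY solution (uniqueness). In fact, x = -2 is also a solution since (-2)^2 = 4. Finding one solution doesn't prove there are no others.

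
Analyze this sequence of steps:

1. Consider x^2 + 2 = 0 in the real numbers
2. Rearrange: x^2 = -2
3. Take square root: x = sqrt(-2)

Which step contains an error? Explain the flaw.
Step 3: Take square root: x = sqrt(-2)

Step 3 takes the square root of -2, which is negative. In the real number system, the square root of a negative number is undefined. The equation x^2 + 2 = 0 has no real solutions. Square roots of negative numbers only exist in the complex numbers.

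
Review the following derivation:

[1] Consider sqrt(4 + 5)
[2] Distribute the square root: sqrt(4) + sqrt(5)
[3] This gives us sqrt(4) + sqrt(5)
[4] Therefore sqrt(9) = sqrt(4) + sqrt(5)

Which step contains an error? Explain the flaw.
Step 2: Distribute the square root: sqrt(4) + sqrt(5)

Step 2 incorrectly 'distributes' the square root over addition. The square root function does not distribute: sqrt(a + b) ≠ sqrt(a) + sqrt(b). In fact, sqrt(4 + 5) = sqrt(9) ≈ 3.0000, while sqrt(4) + sqrt(5) ≈ 4.2361.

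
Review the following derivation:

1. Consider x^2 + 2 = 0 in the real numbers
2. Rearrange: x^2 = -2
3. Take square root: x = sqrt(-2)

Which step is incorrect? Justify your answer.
Step 3: Take square root: x = sqrt(-2)

Step 3 takes the square root of -2, which is negative. In the real number system, the square root of a negative number is undefined. The equation x^2 + 2 = 0 has no real solutions. Square roots of negative numbers only exist in the complex numbers.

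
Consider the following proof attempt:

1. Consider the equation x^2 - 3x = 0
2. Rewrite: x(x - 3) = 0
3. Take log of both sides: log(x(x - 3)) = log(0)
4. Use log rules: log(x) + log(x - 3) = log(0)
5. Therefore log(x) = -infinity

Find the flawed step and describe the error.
Step 3: Take log of both sides: log(x(x - 3)) = log(0)

Step 3 takes the logarithm of both sides, resulting in log(0) on the right side. The logarithm is only defined for positive numbers; log(0) is undefined (approaches negative infinity). This operation is invalid.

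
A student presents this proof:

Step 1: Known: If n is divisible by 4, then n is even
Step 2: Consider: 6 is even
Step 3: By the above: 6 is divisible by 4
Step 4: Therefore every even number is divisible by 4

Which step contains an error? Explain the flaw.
Step 3: By the above: 6 is divisible by 4

Step 3 commits the fallacy of affirming the consequent. The known fact 'divisible by 4 → even' does NOT imply 'even → divisible by 4'. That would be the converse, which is false. For example, 6 is even but 6 ÷ 4 = 1.50, which is not an integer.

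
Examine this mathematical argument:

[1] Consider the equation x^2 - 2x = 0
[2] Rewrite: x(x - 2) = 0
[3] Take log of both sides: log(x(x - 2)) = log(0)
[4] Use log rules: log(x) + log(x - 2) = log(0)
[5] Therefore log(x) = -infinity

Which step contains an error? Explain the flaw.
Step 3: Take log of both sides: log(x(x - 2)) = log(0)

Step 3 takes the logarithm of both sides, resulting in log(0) on the right side. The logarithm is only defined for positive numbers; log(0) is undefined (approaches negative infinity). This operation is invalid.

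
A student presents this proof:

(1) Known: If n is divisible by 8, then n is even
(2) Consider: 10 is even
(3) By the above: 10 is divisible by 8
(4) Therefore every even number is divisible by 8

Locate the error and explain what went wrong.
Step 3: By the above: 10 is divisible by 8

Step 3 commits the fallacy of affirming the consequent. The known fact 'divisible by 8 → even' does NOT imply 'even → divisible by 8'. That would be the converse, which is false. For example, 10 is even but 10 ÷ 8 = 1.25, which is not an integer.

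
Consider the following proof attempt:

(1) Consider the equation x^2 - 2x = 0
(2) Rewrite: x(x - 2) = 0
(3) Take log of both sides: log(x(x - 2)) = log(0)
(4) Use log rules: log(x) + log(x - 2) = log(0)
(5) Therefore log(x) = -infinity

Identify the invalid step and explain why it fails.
Step 3: Take log of both sides: log(x(x - 2)) = log(0)

Step 3 takes the logarithm of both sides, resulting in log(0) on the right side. The logarithm is only defined for positive numbers; log(0) is undefined (approaches negative infinity). This operation is invalid.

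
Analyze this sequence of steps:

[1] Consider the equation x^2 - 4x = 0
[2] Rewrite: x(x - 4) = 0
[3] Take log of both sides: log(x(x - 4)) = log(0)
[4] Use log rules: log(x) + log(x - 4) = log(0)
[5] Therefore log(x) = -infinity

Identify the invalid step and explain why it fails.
Step 3: Take log of both sides: log(x(x - 4)) = log(0)

Step 3 takes the logarithm of both sides, resulting in log(0) on the right side. The logarithm is only defined for positive numbers; log(0) is undefined (approaches negative infinity). This operation is invalid.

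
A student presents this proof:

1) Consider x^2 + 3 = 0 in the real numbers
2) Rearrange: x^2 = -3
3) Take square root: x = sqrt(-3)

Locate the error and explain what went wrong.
Step 3: Take square root: x = sqrt(-3)

Step 3 takes the square root of -3, which is negative. In the real number system, the square root of a negative number is undefined. The equation x^2 + 3 = 0 has no real solutions. Square roots of negative numbers only exist in the complex numbers.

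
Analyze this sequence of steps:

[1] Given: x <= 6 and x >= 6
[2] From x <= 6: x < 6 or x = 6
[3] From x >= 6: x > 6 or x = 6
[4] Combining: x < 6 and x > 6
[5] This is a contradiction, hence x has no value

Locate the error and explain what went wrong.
Step 4: Combining: x < 6 and x > 6

Step 4 incorrectly combines the conditions. From x <= 6 and x >= 6, the intersection is x = 6. The error treats the 'or' cases as 'and' requirements. The correct conclusion is that x = 6 is the unique solution, not that no solution exists.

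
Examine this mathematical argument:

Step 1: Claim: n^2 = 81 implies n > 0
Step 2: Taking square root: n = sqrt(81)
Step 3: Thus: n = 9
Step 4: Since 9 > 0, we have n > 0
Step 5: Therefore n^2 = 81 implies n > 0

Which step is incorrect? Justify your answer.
Step 2: Taking square root: n = sqrt(81)

Step 2 takes the square root and assumes the positive root only. The equation n^2 = 81 actually has two solutions: n = 9 and n = -9. The proof silently assumes n > 0 without justification, then uses this assumption to conclude n > 0, which is circular. The counterexample n = -9 shows the claim is false.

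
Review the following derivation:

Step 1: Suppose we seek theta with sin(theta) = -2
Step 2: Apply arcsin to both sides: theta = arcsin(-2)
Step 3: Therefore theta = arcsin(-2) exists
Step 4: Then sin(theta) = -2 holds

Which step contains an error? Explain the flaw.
Step 2: Apply arcsin to both sides: theta = arcsin(-2)

Step 2 applies arcsin to -2. However, arcsin(x) is only defined for x in [-1, 1] because sin(theta) can only produce values in that range. Since |-2| > 1, arcsin(-2) is undefined. There is no angle whose sine equals -2.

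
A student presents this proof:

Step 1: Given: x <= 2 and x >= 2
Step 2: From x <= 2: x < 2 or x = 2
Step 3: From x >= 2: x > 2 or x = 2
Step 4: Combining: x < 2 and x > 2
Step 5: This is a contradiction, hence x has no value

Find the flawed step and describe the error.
Step 4: Combining: x < 2 and x > 2

Step 4 incorrectly combines the conditions. From x <= 2 and x >= 2, the intersection is x = 2. The error treats the 'or' cases as 'and' requirements. The correct conclusion is that x = 2 is the unique solution, not that no solution exists.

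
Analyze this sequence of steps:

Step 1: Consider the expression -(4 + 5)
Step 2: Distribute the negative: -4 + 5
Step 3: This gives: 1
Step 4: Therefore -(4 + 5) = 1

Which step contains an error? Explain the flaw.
Step 2: Distribute the negative: -4 + 5

Step 2 incorrectly distributes the negative sign. The correct distribution is -(4 + 5) = -4 - 5 = -9. The negative must be applied to both terms, not just the first. The error treats -(4 + 5) as -4 + 5, which equals 1 instead of -9.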